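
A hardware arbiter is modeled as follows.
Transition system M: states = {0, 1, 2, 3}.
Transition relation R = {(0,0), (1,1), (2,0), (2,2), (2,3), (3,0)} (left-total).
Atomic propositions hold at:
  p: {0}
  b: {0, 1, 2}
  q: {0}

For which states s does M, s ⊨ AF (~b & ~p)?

{3}

Sat(~b) = {3}
Sat(~p) = {1, 2, 3}
Sat(~b & ~p) = {3}
AF (~b & ~p): least fixpoint, start Z0 = {3}, add states with every successor in Z. Already a fixed point.
Sat(AF (~b & ~p)) = {3}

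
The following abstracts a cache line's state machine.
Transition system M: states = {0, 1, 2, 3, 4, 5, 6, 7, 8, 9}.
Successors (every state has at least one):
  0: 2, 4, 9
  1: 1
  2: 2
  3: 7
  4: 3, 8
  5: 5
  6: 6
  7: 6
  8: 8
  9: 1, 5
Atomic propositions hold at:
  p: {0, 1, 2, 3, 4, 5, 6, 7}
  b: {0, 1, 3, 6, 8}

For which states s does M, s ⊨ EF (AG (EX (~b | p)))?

{0, 1, 2, 3, 4, 5, 6, 7, 9}

Sat(~b) = {2, 4, 5, 7, 9}
Sat(~b | p) = {0, 1, 2, 3, 4, 5, 6, 7, 9}
Sat(EX (~b | p)) = {s : some successor in {0, 1, 2, 3, 4, 5, 6, 7, 9}} = {0, 1, 2, 3, 4, 5, 6, 7, 9}
AG (EX (~b | p)): greatest fixpoint, start Z0 = {0, 1, 2, 3, 4, 5, 6, 7, 9}, keep only states in Sat with every successor in Z. Z1 = {0, 1, 2, 3, 5, 6, 7, 9}; Z2 = {1, 2, 3, 5, 6, 7, 9}; fixed.
Sat(AG (EX (~b | p))) = {1, 2, 3, 5, 6, 7, 9}
EF (AG (EX (~b | p))): least fixpoint, start Z0 = {1, 2, 3, 5, 6, 7, 9}, add states with some successor in Z. Z1 = {0, 1, 2, 3, 4, 5, 6, 7, 9}; fixed.
Sat(EF (AG (EX (~b | p)))) = {0, 1, 2, 3, 4, 5, 6, 7, 9}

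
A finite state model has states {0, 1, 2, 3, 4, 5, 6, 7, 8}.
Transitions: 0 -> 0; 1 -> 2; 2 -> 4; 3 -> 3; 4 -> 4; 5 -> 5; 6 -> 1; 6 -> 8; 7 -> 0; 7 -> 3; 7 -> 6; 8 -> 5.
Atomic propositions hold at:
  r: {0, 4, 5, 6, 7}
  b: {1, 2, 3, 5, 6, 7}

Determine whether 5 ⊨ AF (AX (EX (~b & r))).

No

Sat(~b) = {0, 4, 8}
Sat(~b & r) = {0, 4}
Sat(EX (~b & r)) = {s : some successor in {0, 4}} = {0, 2, 4, 7}
Sat(AX (EX (~b & r))) = {s : every successor in {0, 2, 4, 7}} = {0, 1, 2, 4}
AF (AX (EX (~b & r))): least fixpoint, start Z0 = {0, 1, 2, 4}, add states with every successor in Z. Already a fixed point.
Sat(AF (AX (EX (~b & r)))) = {0, 1, 2, 4}
5 ∉ Sat(AF (AX (EX (~b & r)))) = {0, 1, 2, 4}, so the formula does not hold at 5.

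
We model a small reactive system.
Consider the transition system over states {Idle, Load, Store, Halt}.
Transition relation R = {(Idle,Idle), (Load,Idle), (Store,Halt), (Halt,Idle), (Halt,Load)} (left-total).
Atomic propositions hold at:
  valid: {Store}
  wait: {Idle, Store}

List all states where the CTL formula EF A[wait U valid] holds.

{Store}

A[wait U valid]: least fixpoint, start Z0 = Sat(valid) = {Store}, add states in Sat(wait) with every successor in Z. Already a fixed point.
Sat(A[wait U valid]) = {Store}
EF A[wait U valid]: least fixpoint, start Z0 = {Store}, add states with some successor in Z. Already a fixed point.
Sat(EF A[wait U valid]) = {Store}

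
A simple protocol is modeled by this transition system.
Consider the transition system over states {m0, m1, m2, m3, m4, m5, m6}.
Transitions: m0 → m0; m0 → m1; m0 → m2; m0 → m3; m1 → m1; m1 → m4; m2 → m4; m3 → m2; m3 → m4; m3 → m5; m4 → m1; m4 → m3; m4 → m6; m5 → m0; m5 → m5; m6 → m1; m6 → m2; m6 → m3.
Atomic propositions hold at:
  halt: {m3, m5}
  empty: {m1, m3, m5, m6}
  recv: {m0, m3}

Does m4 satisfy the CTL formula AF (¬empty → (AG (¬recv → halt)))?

Yes

Sat(¬empty) = {m0, m2, m4}
Sat(¬recv) = {m1, m2, m4, m5, m6}
Sat(¬recv → halt) = {m0, m3, m5}
AG (¬recv → halt): greatest fixpoint, start Z0 = {m0, m3, m5}, keep only states in Sat with every successor in Z. Z1 = {m5}; Z2 = ∅; fixed.
Sat(AG (¬recv → halt)) = ∅
Sat(¬empty → (AG (¬recv → halt))) = {m1, m3, m5, m6}
AF (¬empty → (AG (¬recv → halt))): least fixpoint, start Z0 = {m1, m3, m5, m6}, add states with every successor in Z. Z1 = {m1, m3, m4, m5, m6}; Z2 = {m1, m2, m3, m4, m5, m6}; fixed.
Sat(AF (¬empty → (AG (¬recv → halt)))) = {m1, m2, m3, m4, m5, m6}
m4 ∈ Sat(AF (¬empty → (AG (¬recv → halt)))) = {m1, m2, m3, m4, m5, m6}, so the formula holds at m4.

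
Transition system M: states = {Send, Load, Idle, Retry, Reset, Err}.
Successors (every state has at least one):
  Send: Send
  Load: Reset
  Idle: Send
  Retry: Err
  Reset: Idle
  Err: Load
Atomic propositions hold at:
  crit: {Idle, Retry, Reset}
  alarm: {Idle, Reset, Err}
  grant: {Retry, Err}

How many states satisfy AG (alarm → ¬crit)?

Sat(¬crit) = {Send, Load, Err}
Sat(alarm → ¬crit) = {Send, Load, Retry, Err}
AG (alarm → ¬crit): greatest fixpoint, start Z0 = {Send, Load, Retry, Err}, keep only states in Sat with every successor in Z. Z1 = {Send, Retry, Err}; Z2 = {Send, Retry}; Z3 = {Send}; fixed.
Sat(AG (alarm → ¬crit)) = {Send}
|Sat(AG (alarm → ¬crit))| = |{Send}| = 1.

1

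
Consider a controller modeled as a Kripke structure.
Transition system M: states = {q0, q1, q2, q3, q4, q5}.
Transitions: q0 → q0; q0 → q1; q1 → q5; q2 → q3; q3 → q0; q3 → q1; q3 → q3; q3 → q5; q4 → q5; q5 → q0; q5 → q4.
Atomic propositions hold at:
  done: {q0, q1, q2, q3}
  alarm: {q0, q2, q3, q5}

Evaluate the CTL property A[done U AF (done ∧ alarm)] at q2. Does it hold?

Sat(done ∧ alarm) = {q0, q2, q3}
AF (done ∧ alarm): least fixpoint, start Z0 = {q0, q2, q3}, add states with every successor in Z. Already a fixed point.
Sat(AF (done ∧ alarm)) = {q0, q2, q3}
A[done U AF (done ∧ alarm)]: least fixpoint, start Z0 = Sat(AF (done ∧ alarm)) = {q0, q2, q3}, add states in Sat(done) with every successor in Z. Already a fixed point.
Sat(A[done U AF (done ∧ alarm)]) = {q0, q2, q3}
q2 ∈ Sat(A[done U AF (done ∧ alarm)]) = {q0, q2, q3}, so the formula holds at q2.

Yes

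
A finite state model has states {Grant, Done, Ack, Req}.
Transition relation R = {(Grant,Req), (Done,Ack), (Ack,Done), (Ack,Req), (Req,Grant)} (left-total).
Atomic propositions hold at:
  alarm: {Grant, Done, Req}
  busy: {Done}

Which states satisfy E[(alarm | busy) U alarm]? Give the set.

Sat(alarm | busy) = {Grant, Done, Req}
E[(alarm | busy) U alarm]: least fixpoint, start Z0 = Sat(alarm) = {Grant, Done, Req}, add states in Sat(alarm | busy) with some successor in Z. Already a fixed point.
Sat(E[(alarm | busy) U alarm]) = {Grant, Done, Req}

{Grant, Done, Req}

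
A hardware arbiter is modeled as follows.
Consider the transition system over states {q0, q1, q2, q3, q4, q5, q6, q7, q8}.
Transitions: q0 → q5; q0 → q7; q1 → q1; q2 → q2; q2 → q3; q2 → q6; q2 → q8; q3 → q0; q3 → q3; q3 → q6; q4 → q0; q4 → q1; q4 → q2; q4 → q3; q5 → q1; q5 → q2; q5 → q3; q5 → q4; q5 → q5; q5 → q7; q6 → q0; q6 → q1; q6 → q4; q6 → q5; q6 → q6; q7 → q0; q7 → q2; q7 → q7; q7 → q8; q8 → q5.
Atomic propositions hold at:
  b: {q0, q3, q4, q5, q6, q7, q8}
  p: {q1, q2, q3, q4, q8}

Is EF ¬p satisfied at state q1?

No

Sat(¬p) = {q0, q5, q6, q7}
EF ¬p: least fixpoint, start Z0 = {q0, q5, q6, q7}, add states with some successor in Z. Z1 = {q0, q2, q3, q4, q5, q6, q7, q8}; fixed.
Sat(EF ¬p) = {q0, q2, q3, q4, q5, q6, q7, q8}
q1 ∉ Sat(EF ¬p) = {q0, q2, q3, q4, q5, q6, q7, q8}, so the formula does not hold at q1.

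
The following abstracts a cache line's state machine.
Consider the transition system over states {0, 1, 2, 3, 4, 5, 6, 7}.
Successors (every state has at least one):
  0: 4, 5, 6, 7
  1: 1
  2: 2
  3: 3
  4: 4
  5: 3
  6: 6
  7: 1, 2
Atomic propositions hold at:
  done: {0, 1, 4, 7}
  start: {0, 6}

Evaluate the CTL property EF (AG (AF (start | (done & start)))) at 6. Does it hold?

Yes

Sat(done & start) = {0}
Sat(start | (done & start)) = {0, 6}
AF (start | (done & start)): least fixpoint, start Z0 = {0, 6}, add states with every successor in Z. Already a fixed point.
Sat(AF (start | (done & start))) = {0, 6}
AG (AF (start | (done & start))): greatest fixpoint, start Z0 = {0, 6}, keep only states in Sat with every successor in Z. Z1 = {6}; fixed.
Sat(AG (AF (start | (done & start)))) = {6}
EF (AG (AF (start | (done & start)))): least fixpoint, start Z0 = {6}, add states with some successor in Z. Z1 = {0, 6}; fixed.
Sat(EF (AG (AF (start | (done & start))))) = {0, 6}
6 ∈ Sat(EF (AG (AF (start | (done & start))))) = {0, 6}, so the formula holds at 6.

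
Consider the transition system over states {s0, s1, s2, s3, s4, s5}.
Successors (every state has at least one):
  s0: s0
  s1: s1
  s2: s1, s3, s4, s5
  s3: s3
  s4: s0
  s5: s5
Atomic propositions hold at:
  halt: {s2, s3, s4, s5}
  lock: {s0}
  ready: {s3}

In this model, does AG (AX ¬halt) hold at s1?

Yes

Sat(¬halt) = {s0, s1}
Sat(AX ¬halt) = {s : every successor in {s0, s1}} = {s0, s1, s4}
AG (AX ¬halt): greatest fixpoint, start Z0 = {s0, s1, s4}, keep only states in Sat with every successor in Z. Already a fixed point.
Sat(AG (AX ¬halt)) = {s0, s1, s4}
s1 ∈ Sat(AG (AX ¬halt)) = {s0, s1, s4}, so the formula holds at s1.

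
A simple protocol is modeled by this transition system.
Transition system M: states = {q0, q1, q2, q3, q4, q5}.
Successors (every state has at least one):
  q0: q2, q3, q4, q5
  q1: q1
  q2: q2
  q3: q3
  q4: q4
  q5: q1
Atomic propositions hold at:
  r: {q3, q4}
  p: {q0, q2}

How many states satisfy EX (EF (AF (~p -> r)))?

4

Sat(~p) = {q1, q3, q4, q5}
Sat(~p -> r) = {q0, q2, q3, q4}
AF (~p -> r): least fixpoint, start Z0 = {q0, q2, q3, q4}, add states with every successor in Z. Already a fixed point.
Sat(AF (~p -> r)) = {q0, q2, q3, q4}
EF (AF (~p -> r)): least fixpoint, start Z0 = {q0, q2, q3, q4}, add states with some successor in Z. Already a fixed point.
Sat(EF (AF (~p -> r))) = {q0, q2, q3, q4}
Sat(EX (EF (AF (~p -> r)))) = {s : some successor in {q0, q2, q3, q4}} = {q0, q2, q3, q4}
|Sat(EX (EF (AF (~p -> r))))| = |{q0, q2, q3, q4}| = 4.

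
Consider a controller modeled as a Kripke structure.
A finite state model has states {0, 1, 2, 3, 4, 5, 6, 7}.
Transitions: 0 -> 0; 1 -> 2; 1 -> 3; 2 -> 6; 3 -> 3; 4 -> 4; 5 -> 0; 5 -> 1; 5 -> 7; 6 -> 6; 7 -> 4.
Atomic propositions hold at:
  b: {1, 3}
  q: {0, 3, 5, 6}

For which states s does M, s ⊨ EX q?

Sat(EX q) = {s : some successor in {0, 3, 5, 6}} = {0, 1, 2, 3, 5, 6}

{0, 1, 2, 3, 5, 6}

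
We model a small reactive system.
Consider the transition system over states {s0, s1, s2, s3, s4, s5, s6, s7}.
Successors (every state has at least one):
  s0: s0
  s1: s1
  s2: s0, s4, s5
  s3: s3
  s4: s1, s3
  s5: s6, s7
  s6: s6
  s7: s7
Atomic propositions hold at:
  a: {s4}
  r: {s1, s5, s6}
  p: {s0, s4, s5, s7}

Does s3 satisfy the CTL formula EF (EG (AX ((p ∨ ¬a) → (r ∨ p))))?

No

Sat(¬a) = {s0, s1, s2, s3, s5, s6, s7}
Sat(p ∨ ¬a) = {s0, s1, s2, s3, s4, s5, s6, s7}
Sat(r ∨ p) = {s0, s1, s4, s5, s6, s7}
Sat((p ∨ ¬a) → (r ∨ p)) = {s0, s1, s4, s5, s6, s7}
Sat(AX ((p ∨ ¬a) → (r ∨ p))) = {s : every successor in {s0, s1, s4, s5, s6, s7}} = {s0, s1, s2, s5, s6, s7}
EG (AX ((p ∨ ¬a) → (r ∨ p))): greatest fixpoint, start Z0 = {s0, s1, s2, s5, s6, s7}, keep only states in Sat with some successor in Z. Already a fixed point.
Sat(EG (AX ((p ∨ ¬a) → (r ∨ p)))) = {s0, s1, s2, s5, s6, s7}
EF (EG (AX ((p ∨ ¬a) → (r ∨ p)))): least fixpoint, start Z0 = {s0, s1, s2, s5, s6, s7}, add states with some successor in Z. Z1 = {s0, s1, s2, s4, s5, s6, s7}; fixed.
Sat(EF (EG (AX ((p ∨ ¬a) → (r ∨ p))))) = {s0, s1, s2, s4, s5, s6, s7}
s3 ∉ Sat(EF (EG (AX ((p ∨ ¬a) → (r ∨ p))))) = {s0, s1, s2, s4, s5, s6, s7}, so the formula does not hold at s3.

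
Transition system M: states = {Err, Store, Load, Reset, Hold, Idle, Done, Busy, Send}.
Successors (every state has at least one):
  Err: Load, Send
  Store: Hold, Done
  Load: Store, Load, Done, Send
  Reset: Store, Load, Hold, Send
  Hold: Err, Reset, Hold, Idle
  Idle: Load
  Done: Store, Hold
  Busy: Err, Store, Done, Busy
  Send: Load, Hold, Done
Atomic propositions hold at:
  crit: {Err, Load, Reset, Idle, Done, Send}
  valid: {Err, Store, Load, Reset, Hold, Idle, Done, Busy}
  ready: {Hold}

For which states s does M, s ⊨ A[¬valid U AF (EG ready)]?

Sat(¬valid) = {Send}
EG ready: greatest fixpoint, start Z0 = {Hold}, keep only states in Sat with some successor in Z. Already a fixed point.
Sat(EG ready) = {Hold}
AF (EG ready): least fixpoint, start Z0 = {Hold}, add states with every successor in Z. Already a fixed point.
Sat(AF (EG ready)) = {Hold}
A[¬valid U AF (EG ready)]: least fixpoint, start Z0 = Sat(AF (EG ready)) = {Hold}, add states in Sat(¬valid) with every successor in Z. Already a fixed point.
Sat(A[¬valid U AF (EG ready)]) = {Hold}

{Hold}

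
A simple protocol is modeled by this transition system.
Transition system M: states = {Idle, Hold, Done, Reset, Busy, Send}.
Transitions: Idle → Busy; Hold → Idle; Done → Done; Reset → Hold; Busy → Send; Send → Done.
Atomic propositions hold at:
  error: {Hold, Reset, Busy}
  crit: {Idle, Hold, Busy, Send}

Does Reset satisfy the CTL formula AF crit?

AF crit: least fixpoint, start Z0 = {Idle, Hold, Busy, Send}, add states with every successor in Z. Z1 = {Idle, Hold, Reset, Busy, Send}; fixed.
Sat(AF crit) = {Idle, Hold, Reset, Busy, Send}
Reset ∈ Sat(AF crit) = {Idle, Hold, Reset, Busy, Send}, so the formula holds at Reset.

Yes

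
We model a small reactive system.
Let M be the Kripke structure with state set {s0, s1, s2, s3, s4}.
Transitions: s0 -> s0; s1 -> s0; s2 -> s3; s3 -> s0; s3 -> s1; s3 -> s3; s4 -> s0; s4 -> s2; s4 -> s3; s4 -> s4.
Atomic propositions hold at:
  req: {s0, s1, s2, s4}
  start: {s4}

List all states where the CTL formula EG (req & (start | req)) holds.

Sat(start | req) = {s0, s1, s2, s4}
Sat(req & (start | req)) = {s0, s1, s2, s4}
EG (req & (start | req)): greatest fixpoint, start Z0 = {s0, s1, s2, s4}, keep only states in Sat with some successor in Z. Z1 = {s0, s1, s4}; fixed.
Sat(EG (req & (start | req))) = {s0, s1, s4}

{s0, s1, s4}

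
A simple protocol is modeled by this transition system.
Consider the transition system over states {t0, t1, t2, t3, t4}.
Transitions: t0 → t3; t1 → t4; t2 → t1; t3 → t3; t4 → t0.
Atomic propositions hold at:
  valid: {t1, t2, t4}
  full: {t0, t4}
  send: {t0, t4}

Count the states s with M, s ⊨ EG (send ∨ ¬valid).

Sat(¬valid) = {t0, t3}
Sat(send ∨ ¬valid) = {t0, t3, t4}
EG (send ∨ ¬valid): greatest fixpoint, start Z0 = {t0, t3, t4}, keep only states in Sat with some successor in Z. Already a fixed point.
Sat(EG (send ∨ ¬valid)) = {t0, t3, t4}
|Sat(EG (send ∨ ¬valid))| = |{t0, t3, t4}| = 3.

3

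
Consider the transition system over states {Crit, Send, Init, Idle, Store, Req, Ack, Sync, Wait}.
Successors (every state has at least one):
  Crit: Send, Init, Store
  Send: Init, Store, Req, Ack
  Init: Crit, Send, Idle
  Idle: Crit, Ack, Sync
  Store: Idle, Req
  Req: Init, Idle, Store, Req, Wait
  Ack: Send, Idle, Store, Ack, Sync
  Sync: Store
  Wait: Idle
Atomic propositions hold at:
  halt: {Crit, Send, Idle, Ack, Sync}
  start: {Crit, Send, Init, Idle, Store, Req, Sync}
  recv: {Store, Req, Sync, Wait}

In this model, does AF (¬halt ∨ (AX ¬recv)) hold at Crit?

No

Sat(¬halt) = {Init, Store, Req, Wait}
Sat(¬recv) = {Crit, Send, Init, Idle, Ack}
Sat(AX ¬recv) = {s : every successor in {Crit, Send, Init, Idle, Ack}} = {Init, Wait}
Sat(¬halt ∨ (AX ¬recv)) = {Init, Store, Req, Wait}
AF (¬halt ∨ (AX ¬recv)): least fixpoint, start Z0 = {Init, Store, Req, Wait}, add states with every successor in Z. Z1 = {Init, Store, Req, Sync, Wait}; fixed.
Sat(AF (¬halt ∨ (AX ¬recv))) = {Init, Store, Req, Sync, Wait}
Crit ∉ Sat(AF (¬halt ∨ (AX ¬recv))) = {Init, Store, Req, Sync, Wait}, so the formula does not hold at Crit.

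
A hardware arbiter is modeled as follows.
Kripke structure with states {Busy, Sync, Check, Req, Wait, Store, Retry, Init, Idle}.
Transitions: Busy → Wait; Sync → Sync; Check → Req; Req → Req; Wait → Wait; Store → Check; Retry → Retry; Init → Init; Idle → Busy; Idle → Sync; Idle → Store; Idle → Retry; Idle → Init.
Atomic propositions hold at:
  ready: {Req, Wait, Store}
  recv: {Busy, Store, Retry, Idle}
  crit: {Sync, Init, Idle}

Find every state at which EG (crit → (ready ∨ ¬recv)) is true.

{Busy, Sync, Check, Req, Wait, Store, Retry, Init}

Sat(¬recv) = {Sync, Check, Req, Wait, Init}
Sat(ready ∨ ¬recv) = {Sync, Check, Req, Wait, Store, Init}
Sat(crit → (ready ∨ ¬recv)) = {Busy, Sync, Check, Req, Wait, Store, Retry, Init}
EG (crit → (ready ∨ ¬recv)): greatest fixpoint, start Z0 = {Busy, Sync, Check, Req, Wait, Store, Retry, Init}, keep only states in Sat with some successor in Z. Already a fixed point.
Sat(EG (crit → (ready ∨ ¬recv))) = {Busy, Sync, Check, Req, Wait, Store, Retry, Init}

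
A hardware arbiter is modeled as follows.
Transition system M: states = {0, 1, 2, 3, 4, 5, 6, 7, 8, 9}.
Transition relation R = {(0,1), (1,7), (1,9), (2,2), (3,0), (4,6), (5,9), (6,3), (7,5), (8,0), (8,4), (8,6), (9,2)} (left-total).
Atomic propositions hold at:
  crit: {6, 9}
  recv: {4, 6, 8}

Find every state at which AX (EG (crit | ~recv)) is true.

{0, 1, 2, 3, 4, 5, 6, 7, 9}

Sat(~recv) = {0, 1, 2, 3, 5, 7, 9}
Sat(crit | ~recv) = {0, 1, 2, 3, 5, 6, 7, 9}
EG (crit | ~recv): greatest fixpoint, start Z0 = {0, 1, 2, 3, 5, 6, 7, 9}, keep only states in Sat with some successor in Z. Already a fixed point.
Sat(EG (crit | ~recv)) = {0, 1, 2, 3, 5, 6, 7, 9}
Sat(AX (EG (crit | ~recv))) = {s : every successor in {0, 1, 2, 3, 5, 6, 7, 9}} = {0, 1, 2, 3, 4, 5, 6, 7, 9}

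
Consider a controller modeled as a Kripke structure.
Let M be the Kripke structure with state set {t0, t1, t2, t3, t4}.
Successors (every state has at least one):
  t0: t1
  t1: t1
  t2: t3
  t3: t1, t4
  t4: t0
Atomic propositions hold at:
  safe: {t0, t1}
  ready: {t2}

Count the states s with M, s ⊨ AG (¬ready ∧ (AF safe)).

4

Sat(¬ready) = {t0, t1, t3, t4}
AF safe: least fixpoint, start Z0 = {t0, t1}, add states with every successor in Z. Z1 = {t0, t1, t4}; Z2 = {t0, t1, t3, t4}; Z3 = {t0, t1, t2, t3, t4}; fixed.
Sat(AF safe) = {t0, t1, t2, t3, t4}
Sat(¬ready ∧ (AF safe)) = {t0, t1, t3, t4}
AG (¬ready ∧ (AF safe)): greatest fixpoint, start Z0 = {t0, t1, t3, t4}, keep only states in Sat with every successor in Z. Already a fixed point.
Sat(AG (¬ready ∧ (AF safe))) = {t0, t1, t3, t4}
|Sat(AG (¬ready ∧ (AF safe)))| = |{t0, t1, t3, t4}| = 4.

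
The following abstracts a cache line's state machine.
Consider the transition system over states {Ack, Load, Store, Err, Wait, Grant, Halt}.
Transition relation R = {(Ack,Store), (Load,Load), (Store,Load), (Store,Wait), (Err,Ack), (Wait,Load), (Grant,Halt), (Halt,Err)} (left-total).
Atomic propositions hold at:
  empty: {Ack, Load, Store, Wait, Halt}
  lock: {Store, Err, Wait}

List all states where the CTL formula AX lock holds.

{Ack, Halt}

Sat(AX lock) = {s : every successor in {Store, Err, Wait}} = {Ack, Halt}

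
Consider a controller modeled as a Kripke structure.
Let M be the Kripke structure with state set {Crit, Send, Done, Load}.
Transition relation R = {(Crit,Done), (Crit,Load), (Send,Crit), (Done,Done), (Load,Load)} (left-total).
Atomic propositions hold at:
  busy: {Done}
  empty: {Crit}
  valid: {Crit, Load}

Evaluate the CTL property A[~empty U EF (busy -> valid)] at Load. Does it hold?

Yes

Sat(~empty) = {Send, Done, Load}
Sat(busy -> valid) = {Crit, Send, Load}
EF (busy -> valid): least fixpoint, start Z0 = {Crit, Send, Load}, add states with some successor in Z. Already a fixed point.
Sat(EF (busy -> valid)) = {Crit, Send, Load}
A[~empty U EF (busy -> valid)]: least fixpoint, start Z0 = Sat(EF (busy -> valid)) = {Crit, Send, Load}, add states in Sat(~empty) with every successor in Z. Already a fixed point.
Sat(A[~empty U EF (busy -> valid)]) = {Crit, Send, Load}
Load ∈ Sat(A[~empty U EF (busy -> valid)]) = {Crit, Send, Load}, so the formula holds at Load.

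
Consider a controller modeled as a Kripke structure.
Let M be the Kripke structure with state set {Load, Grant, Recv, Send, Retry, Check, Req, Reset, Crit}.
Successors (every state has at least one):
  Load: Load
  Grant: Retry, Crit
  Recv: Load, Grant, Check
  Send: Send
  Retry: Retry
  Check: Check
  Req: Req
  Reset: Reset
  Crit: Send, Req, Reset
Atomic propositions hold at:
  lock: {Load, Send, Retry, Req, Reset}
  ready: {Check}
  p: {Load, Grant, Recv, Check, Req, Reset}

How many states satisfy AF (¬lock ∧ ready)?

1

Sat(¬lock) = {Grant, Recv, Check, Crit}
Sat(¬lock ∧ ready) = {Check}
AF (¬lock ∧ ready): least fixpoint, start Z0 = {Check}, add states with every successor in Z. Already a fixed point.
Sat(AF (¬lock ∧ ready)) = {Check}
|Sat(AF (¬lock ∧ ready))| = |{Check}| = 1.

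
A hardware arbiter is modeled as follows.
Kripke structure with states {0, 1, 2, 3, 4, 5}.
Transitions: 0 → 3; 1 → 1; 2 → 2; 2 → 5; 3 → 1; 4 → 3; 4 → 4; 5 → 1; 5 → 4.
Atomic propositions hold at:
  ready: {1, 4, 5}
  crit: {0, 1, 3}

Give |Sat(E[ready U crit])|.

E[ready U crit]: least fixpoint, start Z0 = Sat(crit) = {0, 1, 3}, add states in Sat(ready) with some successor in Z. Z1 = {0, 1, 3, 4, 5}; fixed.
Sat(E[ready U crit]) = {0, 1, 3, 4, 5}
|Sat(E[ready U crit])| = |{0, 1, 3, 4, 5}| = 5.

5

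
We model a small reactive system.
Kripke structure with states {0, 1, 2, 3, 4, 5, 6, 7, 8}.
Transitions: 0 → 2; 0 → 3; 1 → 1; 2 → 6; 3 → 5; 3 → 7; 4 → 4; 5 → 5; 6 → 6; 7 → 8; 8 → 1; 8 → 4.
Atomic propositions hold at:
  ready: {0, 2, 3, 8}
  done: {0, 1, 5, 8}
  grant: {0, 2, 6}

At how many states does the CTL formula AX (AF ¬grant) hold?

Sat(¬grant) = {1, 3, 4, 5, 7, 8}
AF ¬grant: least fixpoint, start Z0 = {1, 3, 4, 5, 7, 8}, add states with every successor in Z. Already a fixed point.
Sat(AF ¬grant) = {1, 3, 4, 5, 7, 8}
Sat(AX (AF ¬grant)) = {s : every successor in {1, 3, 4, 5, 7, 8}} = {1, 3, 4, 5, 7, 8}
|Sat(AX (AF ¬grant))| = |{1, 3, 4, 5, 7, 8}| = 6.

6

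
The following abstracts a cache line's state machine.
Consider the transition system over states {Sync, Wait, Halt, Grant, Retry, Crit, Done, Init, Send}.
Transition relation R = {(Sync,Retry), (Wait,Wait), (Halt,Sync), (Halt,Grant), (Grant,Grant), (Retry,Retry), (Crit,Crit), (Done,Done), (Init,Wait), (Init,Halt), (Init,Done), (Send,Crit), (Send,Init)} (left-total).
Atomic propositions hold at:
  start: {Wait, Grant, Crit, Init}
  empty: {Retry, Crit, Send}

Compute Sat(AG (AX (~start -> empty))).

Sat(~start) = {Sync, Halt, Retry, Done, Send}
Sat(~start -> empty) = {Wait, Grant, Retry, Crit, Init, Send}
Sat(AX (~start -> empty)) = {s : every successor in {Wait, Grant, Retry, Crit, Init, Send}} = {Sync, Wait, Grant, Retry, Crit, Send}
AG (AX (~start -> empty)): greatest fixpoint, start Z0 = {Sync, Wait, Grant, Retry, Crit, Send}, keep only states in Sat with every successor in Z. Z1 = {Sync, Wait, Grant, Retry, Crit}; fixed.
Sat(AG (AX (~start -> empty))) = {Sync, Wait, Grant, Retry, Crit}

{Sync, Wait, Grant, Retry, Crit}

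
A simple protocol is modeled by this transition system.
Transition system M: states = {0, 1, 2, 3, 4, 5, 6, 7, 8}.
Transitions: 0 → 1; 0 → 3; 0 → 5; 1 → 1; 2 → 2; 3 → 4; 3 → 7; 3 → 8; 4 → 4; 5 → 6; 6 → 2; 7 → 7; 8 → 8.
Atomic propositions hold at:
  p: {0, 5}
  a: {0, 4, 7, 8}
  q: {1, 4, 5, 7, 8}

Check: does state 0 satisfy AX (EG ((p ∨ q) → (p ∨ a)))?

Sat(p ∨ q) = {0, 1, 4, 5, 7, 8}
Sat(p ∨ a) = {0, 4, 5, 7, 8}
Sat((p ∨ q) → (p ∨ a)) = {0, 2, 3, 4, 5, 6, 7, 8}
EG ((p ∨ q) → (p ∨ a)): greatest fixpoint, start Z0 = {0, 2, 3, 4, 5, 6, 7, 8}, keep only states in Sat with some successor in Z. Already a fixed point.
Sat(EG ((p ∨ q) → (p ∨ a))) = {0, 2, 3, 4, 5, 6, 7, 8}
Sat(AX (EG ((p ∨ q) → (p ∨ a)))) = {s : every successor in {0, 2, 3, 4, 5, 6, 7, 8}} = {2, 3, 4, 5, 6, 7, 8}
0 ∉ Sat(AX (EG ((p ∨ q) → (p ∨ a)))) = {2, 3, 4, 5, 6, 7, 8}, so the formula does not hold at 0.

No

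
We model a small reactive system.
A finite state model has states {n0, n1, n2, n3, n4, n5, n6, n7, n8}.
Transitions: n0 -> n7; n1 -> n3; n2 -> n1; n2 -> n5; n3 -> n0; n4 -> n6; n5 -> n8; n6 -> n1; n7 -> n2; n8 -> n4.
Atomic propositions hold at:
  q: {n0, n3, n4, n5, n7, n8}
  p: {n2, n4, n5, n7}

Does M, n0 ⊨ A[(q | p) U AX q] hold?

Sat(q | p) = {n0, n2, n3, n4, n5, n7, n8}
Sat(AX q) = {s : every successor in {n0, n3, n4, n5, n7, n8}} = {n0, n1, n3, n5, n8}
A[(q | p) U AX q]: least fixpoint, start Z0 = Sat(AX q) = {n0, n1, n3, n5, n8}, add states in Sat(q | p) with every successor in Z. Z1 = {n0, n1, n2, n3, n5, n8}; Z2 = {n0, n1, n2, n3, n5, n7, n8}; fixed.
Sat(A[(q | p) U AX q]) = {n0, n1, n2, n3, n5, n7, n8}
n0 ∈ Sat(A[(q | p) U AX q]) = {n0, n1, n2, n3, n5, n7, n8}, so the formula holds at n0.

Yes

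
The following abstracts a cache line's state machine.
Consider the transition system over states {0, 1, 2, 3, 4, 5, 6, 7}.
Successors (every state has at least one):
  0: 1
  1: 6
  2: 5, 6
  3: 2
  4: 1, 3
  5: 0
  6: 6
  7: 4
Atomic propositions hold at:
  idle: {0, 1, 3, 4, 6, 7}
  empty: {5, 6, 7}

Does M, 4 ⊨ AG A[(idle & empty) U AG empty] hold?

Sat(idle & empty) = {6, 7}
AG empty: greatest fixpoint, start Z0 = {5, 6, 7}, keep only states in Sat with every successor in Z. Z1 = {6}; fixed.
Sat(AG empty) = {6}
A[(idle & empty) U AG empty]: least fixpoint, start Z0 = Sat(AG empty) = {6}, add states in Sat(idle & empty) with every successor in Z. Already a fixed point.
Sat(A[(idle & empty) U AG empty]) = {6}
AG A[(idle & empty) U AG empty]: greatest fixpoint, start Z0 = {6}, keep only states in Sat with every successor in Z. Already a fixed point.
Sat(AG A[(idle & empty) U AG empty]) = {6}
4 ∉ Sat(AG A[(idle & empty) U AG empty]) = {6}, so the formula does not hold at 4.

No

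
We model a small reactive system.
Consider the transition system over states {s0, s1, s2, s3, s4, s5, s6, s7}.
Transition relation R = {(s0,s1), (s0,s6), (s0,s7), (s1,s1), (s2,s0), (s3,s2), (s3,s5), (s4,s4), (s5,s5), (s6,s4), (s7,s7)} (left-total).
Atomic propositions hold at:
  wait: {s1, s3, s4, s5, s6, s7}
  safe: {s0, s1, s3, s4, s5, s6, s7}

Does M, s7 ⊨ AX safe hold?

Sat(AX safe) = {s : every successor in {s0, s1, s3, s4, s5, s6, s7}} = {s0, s1, s2, s4, s5, s6, s7}
s7 ∈ Sat(AX safe) = {s0, s1, s2, s4, s5, s6, s7}, so the formula holds at s7.

Yes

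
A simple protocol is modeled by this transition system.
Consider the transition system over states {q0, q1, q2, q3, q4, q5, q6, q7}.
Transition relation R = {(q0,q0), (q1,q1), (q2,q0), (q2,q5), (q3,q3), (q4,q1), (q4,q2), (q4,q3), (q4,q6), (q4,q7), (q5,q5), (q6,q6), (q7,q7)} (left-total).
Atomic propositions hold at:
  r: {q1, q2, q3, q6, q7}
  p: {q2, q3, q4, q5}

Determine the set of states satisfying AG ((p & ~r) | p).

Sat(~r) = {q0, q4, q5}
Sat(p & ~r) = {q4, q5}
Sat((p & ~r) | p) = {q2, q3, q4, q5}
AG ((p & ~r) | p): greatest fixpoint, start Z0 = {q2, q3, q4, q5}, keep only states in Sat with every successor in Z. Z1 = {q3, q5}; fixed.
Sat(AG ((p & ~r) | p)) = {q3, q5}

{q3, q5}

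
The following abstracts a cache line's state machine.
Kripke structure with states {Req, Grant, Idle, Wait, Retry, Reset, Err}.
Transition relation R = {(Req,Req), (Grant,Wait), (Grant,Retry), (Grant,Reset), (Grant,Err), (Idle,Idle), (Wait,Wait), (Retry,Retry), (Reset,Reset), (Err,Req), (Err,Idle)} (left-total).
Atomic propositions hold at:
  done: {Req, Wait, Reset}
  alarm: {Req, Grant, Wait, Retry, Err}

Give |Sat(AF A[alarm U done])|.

3

A[alarm U done]: least fixpoint, start Z0 = Sat(done) = {Req, Wait, Reset}, add states in Sat(alarm) with every successor in Z. Already a fixed point.
Sat(A[alarm U done]) = {Req, Wait, Reset}
AF A[alarm U done]: least fixpoint, start Z0 = {Req, Wait, Reset}, add states with every successor in Z. Already a fixed point.
Sat(AF A[alarm U done]) = {Req, Wait, Reset}
|Sat(AF A[alarm U done])| = |{Req, Wait, Reset}| = 3.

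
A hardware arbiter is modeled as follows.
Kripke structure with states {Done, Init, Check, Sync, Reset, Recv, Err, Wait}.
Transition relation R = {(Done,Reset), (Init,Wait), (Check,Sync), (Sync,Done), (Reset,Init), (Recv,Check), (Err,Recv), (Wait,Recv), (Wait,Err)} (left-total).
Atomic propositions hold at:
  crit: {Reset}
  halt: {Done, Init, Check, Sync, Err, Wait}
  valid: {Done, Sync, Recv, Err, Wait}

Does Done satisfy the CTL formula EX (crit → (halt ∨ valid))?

No

Sat(halt ∨ valid) = {Done, Init, Check, Sync, Recv, Err, Wait}
Sat(crit → (halt ∨ valid)) = {Done, Init, Check, Sync, Recv, Err, Wait}
Sat(EX (crit → (halt ∨ valid))) = {s : some successor in {Done, Init, Check, Sync, Recv, Err, Wait}} = {Init, Check, Sync, Reset, Recv, Err, Wait}
Done ∉ Sat(EX (crit → (halt ∨ valid))) = {Init, Check, Sync, Reset, Recv, Err, Wait}, so the formula does not hold at Done.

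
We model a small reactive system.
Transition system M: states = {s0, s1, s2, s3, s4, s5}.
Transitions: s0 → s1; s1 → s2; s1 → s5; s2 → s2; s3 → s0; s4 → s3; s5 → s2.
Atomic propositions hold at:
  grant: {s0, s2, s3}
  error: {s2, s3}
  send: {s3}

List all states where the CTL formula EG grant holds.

EG grant: greatest fixpoint, start Z0 = {s0, s2, s3}, keep only states in Sat with some successor in Z. Z1 = {s2, s3}; Z2 = {s2}; fixed.
Sat(EG grant) = {s2}

{s2}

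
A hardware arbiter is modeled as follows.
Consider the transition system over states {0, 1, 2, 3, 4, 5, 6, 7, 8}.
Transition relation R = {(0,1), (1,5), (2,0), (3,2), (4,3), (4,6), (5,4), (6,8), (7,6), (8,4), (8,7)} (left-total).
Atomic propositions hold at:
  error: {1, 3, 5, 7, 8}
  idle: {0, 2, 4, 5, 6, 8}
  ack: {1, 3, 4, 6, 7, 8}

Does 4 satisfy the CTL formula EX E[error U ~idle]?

Sat(~idle) = {1, 3, 7}
E[error U ~idle]: least fixpoint, start Z0 = Sat(~idle) = {1, 3, 7}, add states in Sat(error) with some successor in Z. Z1 = {1, 3, 7, 8}; fixed.
Sat(E[error U ~idle]) = {1, 3, 7, 8}
Sat(EX E[error U ~idle]) = {s : some successor in {1, 3, 7, 8}} = {0, 4, 6, 8}
4 ∈ Sat(EX E[error U ~idle]) = {0, 4, 6, 8}, so the formula holds at 4.

Yes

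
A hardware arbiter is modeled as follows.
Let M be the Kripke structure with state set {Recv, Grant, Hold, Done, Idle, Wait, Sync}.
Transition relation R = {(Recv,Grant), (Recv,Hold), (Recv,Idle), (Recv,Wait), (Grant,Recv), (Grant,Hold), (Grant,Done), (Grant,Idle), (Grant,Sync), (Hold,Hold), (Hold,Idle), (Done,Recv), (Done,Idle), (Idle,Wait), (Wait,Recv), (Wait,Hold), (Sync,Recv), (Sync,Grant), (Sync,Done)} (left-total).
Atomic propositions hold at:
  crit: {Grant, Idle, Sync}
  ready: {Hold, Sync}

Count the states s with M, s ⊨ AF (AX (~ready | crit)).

3

Sat(~ready) = {Recv, Grant, Done, Idle, Wait}
Sat(~ready | crit) = {Recv, Grant, Done, Idle, Wait, Sync}
Sat(AX (~ready | crit)) = {s : every successor in {Recv, Grant, Done, Idle, Wait, Sync}} = {Done, Idle, Sync}
AF (AX (~ready | crit)): least fixpoint, start Z0 = {Done, Idle, Sync}, add states with every successor in Z. Already a fixed point.
Sat(AF (AX (~ready | crit))) = {Done, Idle, Sync}
|Sat(AF (AX (~ready | crit)))| = |{Done, Idle, Sync}| = 3.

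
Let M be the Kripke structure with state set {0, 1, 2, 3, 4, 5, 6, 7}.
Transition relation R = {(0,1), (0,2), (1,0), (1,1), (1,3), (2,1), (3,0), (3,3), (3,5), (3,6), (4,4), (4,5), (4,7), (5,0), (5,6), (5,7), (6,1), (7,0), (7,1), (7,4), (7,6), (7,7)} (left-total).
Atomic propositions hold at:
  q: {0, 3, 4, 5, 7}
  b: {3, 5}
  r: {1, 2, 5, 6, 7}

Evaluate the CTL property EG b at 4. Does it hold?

No

EG b: greatest fixpoint, start Z0 = {3, 5}, keep only states in Sat with some successor in Z. Z1 = {3}; fixed.
Sat(EG b) = {3}
4 ∉ Sat(EG b) = {3}, so the formula does not hold at 4.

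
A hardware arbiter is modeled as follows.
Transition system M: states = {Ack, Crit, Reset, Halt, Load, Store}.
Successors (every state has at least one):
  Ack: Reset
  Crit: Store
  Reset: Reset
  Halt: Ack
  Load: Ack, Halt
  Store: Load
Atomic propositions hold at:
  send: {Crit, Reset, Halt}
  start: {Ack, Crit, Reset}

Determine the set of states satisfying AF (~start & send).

Sat(~start) = {Halt, Load, Store}
Sat(~start & send) = {Halt}
AF (~start & send): least fixpoint, start Z0 = {Halt}, add states with every successor in Z. Already a fixed point.
Sat(AF (~start & send)) = {Halt}

{Halt}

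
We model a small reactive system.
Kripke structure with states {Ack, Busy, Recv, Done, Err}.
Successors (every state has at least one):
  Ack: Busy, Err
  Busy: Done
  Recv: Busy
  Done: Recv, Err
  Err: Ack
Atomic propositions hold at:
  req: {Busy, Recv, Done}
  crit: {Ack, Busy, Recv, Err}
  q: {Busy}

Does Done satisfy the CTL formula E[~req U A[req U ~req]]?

No

Sat(~req) = {Ack, Err}
A[req U ~req]: least fixpoint, start Z0 = Sat(~req) = {Ack, Err}, add states in Sat(req) with every successor in Z. Already a fixed point.
Sat(A[req U ~req]) = {Ack, Err}
E[~req U A[req U ~req]]: least fixpoint, start Z0 = Sat(A[req U ~req]) = {Ack, Err}, add states in Sat(~req) with some successor in Z. Already a fixed point.
Sat(E[~req U A[req U ~req]]) = {Ack, Err}
Done ∉ Sat(E[~req U A[req U ~req]]) = {Ack, Err}, so the formula does not hold at Done.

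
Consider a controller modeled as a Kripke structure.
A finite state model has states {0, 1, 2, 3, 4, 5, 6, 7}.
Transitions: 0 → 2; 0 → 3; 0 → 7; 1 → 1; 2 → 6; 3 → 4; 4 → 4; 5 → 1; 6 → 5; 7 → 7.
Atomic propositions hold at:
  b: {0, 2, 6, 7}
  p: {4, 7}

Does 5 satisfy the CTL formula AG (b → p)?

Yes

Sat(b → p) = {1, 3, 4, 5, 7}
AG (b → p): greatest fixpoint, start Z0 = {1, 3, 4, 5, 7}, keep only states in Sat with every successor in Z. Already a fixed point.
Sat(AG (b → p)) = {1, 3, 4, 5, 7}
5 ∈ Sat(AG (b → p)) = {1, 3, 4, 5, 7}, so the formula holds at 5.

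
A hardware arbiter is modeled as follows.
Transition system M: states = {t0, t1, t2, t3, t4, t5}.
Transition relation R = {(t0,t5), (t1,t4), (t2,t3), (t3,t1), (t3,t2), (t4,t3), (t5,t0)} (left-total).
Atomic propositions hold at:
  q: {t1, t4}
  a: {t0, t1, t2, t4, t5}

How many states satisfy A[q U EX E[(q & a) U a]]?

Sat(q & a) = {t1, t4}
E[(q & a) U a]: least fixpoint, start Z0 = Sat(a) = {t0, t1, t2, t4, t5}, add states in Sat(q & a) with some successor in Z. Already a fixed point.
Sat(E[(q & a) U a]) = {t0, t1, t2, t4, t5}
Sat(EX E[(q & a) U a]) = {s : some successor in {t0, t1, t2, t4, t5}} = {t0, t1, t3, t5}
A[q U EX E[(q & a) U a]]: least fixpoint, start Z0 = Sat(EX E[(q & a) U a]) = {t0, t1, t3, t5}, add states in Sat(q) with every successor in Z. Z1 = {t0, t1, t3, t4, t5}; fixed.
Sat(A[q U EX E[(q & a) U a]]) = {t0, t1, t3, t4, t5}
|Sat(A[q U EX E[(q & a) U a]])| = |{t0, t1, t3, t4, t5}| = 5.

5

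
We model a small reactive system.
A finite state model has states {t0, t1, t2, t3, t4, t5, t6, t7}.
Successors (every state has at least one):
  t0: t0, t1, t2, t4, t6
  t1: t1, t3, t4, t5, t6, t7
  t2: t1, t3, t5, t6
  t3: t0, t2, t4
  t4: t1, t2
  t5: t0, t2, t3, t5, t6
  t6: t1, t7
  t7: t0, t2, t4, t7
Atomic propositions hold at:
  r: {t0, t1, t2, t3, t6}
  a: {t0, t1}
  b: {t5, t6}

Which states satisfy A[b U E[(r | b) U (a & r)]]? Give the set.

{t0, t1, t2, t3, t5, t6}

Sat(r | b) = {t0, t1, t2, t3, t5, t6}
Sat(a & r) = {t0, t1}
E[(r | b) U (a & r)]: least fixpoint, start Z0 = Sat((a & r)) = {t0, t1}, add states in Sat(r | b) with some successor in Z. Z1 = {t0, t1, t2, t3, t5, t6}; fixed.
Sat(E[(r | b) U (a & r)]) = {t0, t1, t2, t3, t5, t6}
A[b U E[(r | b) U (a & r)]]: least fixpoint, start Z0 = Sat(E[(r | b) U (a & r)]) = {t0, t1, t2, t3, t5, t6}, add states in Sat(b) with every successor in Z. Already a fixed point.
Sat(A[b U E[(r | b) U (a & r)]]) = {t0, t1, t2, t3, t5, t6}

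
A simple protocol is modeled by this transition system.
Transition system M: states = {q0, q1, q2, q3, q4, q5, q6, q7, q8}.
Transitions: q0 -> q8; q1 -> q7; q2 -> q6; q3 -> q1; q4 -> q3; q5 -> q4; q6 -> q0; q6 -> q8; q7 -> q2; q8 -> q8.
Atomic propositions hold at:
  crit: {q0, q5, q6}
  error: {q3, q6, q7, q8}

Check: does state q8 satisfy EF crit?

No

EF crit: least fixpoint, start Z0 = {q0, q5, q6}, add states with some successor in Z. Z1 = {q0, q2, q5, q6}; Z2 = {q0, q2, q5, q6, q7}; Z3 = {q0, q1, q2, q5, q6, q7}; Z4 = {q0, q1, q2, q3, q5, q6, q7}; Z5 = {q0, q1, q2, q3, q4, q5, q6, q7}; fixed.
Sat(EF crit) = {q0, q1, q2, q3, q4, q5, q6, q7}
q8 ∉ Sat(EF crit) = {q0, q1, q2, q3, q4, q5, q6, q7}, so the formula does not hold at q8.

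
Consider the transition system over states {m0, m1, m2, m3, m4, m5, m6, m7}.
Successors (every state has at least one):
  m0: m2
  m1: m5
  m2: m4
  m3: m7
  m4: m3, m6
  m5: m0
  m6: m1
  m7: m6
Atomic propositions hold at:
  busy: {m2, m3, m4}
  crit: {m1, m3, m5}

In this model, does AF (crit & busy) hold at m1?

Sat(crit & busy) = {m3}
AF (crit & busy): least fixpoint, start Z0 = {m3}, add states with every successor in Z. Already a fixed point.
Sat(AF (crit & busy)) = {m3}
m1 ∉ Sat(AF (crit & busy)) = {m3}, so the formula does not hold at m1.

No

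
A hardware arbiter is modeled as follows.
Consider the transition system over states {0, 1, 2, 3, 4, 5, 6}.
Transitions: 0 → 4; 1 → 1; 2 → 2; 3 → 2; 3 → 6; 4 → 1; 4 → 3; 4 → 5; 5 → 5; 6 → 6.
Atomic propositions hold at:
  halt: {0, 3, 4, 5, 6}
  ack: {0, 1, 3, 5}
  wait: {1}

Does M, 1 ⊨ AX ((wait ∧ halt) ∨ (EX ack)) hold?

Sat(wait ∧ halt) = ∅
Sat(EX ack) = {s : some successor in {0, 1, 3, 5}} = {1, 4, 5}
Sat((wait ∧ halt) ∨ (EX ack)) = {1, 4, 5}
Sat(AX ((wait ∧ halt) ∨ (EX ack))) = {s : every successor in {1, 4, 5}} = {0, 1, 5}
1 ∈ Sat(AX ((wait ∧ halt) ∨ (EX ack))) = {0, 1, 5}, so the formula holds at 1.

Yes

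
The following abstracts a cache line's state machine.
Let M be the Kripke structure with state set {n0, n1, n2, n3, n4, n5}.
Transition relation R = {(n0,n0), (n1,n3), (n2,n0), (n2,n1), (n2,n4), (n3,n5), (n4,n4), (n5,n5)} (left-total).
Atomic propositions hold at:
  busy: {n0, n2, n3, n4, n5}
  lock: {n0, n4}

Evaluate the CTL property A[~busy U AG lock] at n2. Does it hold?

Sat(~busy) = {n1}
AG lock: greatest fixpoint, start Z0 = {n0, n4}, keep only states in Sat with every successor in Z. Already a fixed point.
Sat(AG lock) = {n0, n4}
A[~busy U AG lock]: least fixpoint, start Z0 = Sat(AG lock) = {n0, n4}, add states in Sat(~busy) with every successor in Z. Already a fixed point.
Sat(A[~busy U AG lock]) = {n0, n4}
n2 ∉ Sat(A[~busy U AG lock]) = {n0, n4}, so the formula does not hold at n2.

No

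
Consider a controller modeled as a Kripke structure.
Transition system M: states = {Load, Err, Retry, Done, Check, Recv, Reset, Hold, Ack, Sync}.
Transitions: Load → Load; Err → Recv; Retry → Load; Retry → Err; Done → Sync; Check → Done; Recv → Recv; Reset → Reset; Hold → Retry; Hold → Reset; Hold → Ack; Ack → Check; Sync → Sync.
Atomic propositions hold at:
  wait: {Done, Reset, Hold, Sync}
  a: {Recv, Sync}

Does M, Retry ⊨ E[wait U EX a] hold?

No

Sat(EX a) = {s : some successor in {Recv, Sync}} = {Err, Done, Recv, Sync}
E[wait U EX a]: least fixpoint, start Z0 = Sat(EX a) = {Err, Done, Recv, Sync}, add states in Sat(wait) with some successor in Z. Already a fixed point.
Sat(E[wait U EX a]) = {Err, Done, Recv, Sync}
Retry ∉ Sat(E[wait U EX a]) = {Err, Done, Recv, Sync}, so the formula does not hold at Retry.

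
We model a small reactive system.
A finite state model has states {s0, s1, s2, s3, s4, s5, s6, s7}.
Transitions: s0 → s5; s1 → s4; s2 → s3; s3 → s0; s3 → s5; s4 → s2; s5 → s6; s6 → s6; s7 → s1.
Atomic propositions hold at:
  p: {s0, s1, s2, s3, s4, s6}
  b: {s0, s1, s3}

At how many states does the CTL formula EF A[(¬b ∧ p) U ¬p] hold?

7

Sat(¬b) = {s2, s4, s5, s6, s7}
Sat(¬b ∧ p) = {s2, s4, s6}
Sat(¬p) = {s5, s7}
A[(¬b ∧ p) U ¬p]: least fixpoint, start Z0 = Sat(¬p) = {s5, s7}, add states in Sat(¬b ∧ p) with every successor in Z. Already a fixed point.
Sat(A[(¬b ∧ p) U ¬p]) = {s5, s7}
EF A[(¬b ∧ p) U ¬p]: least fixpoint, start Z0 = {s5, s7}, add states with some successor in Z. Z1 = {s0, s3, s5, s7}; Z2 = {s0, s2, s3, s5, s7}; Z3 = {s0, s2, s3, s4, s5, s7}; Z4 = {s0, s1, s2, s3, s4, s5, s7}; fixed.
Sat(EF A[(¬b ∧ p) U ¬p]) = {s0, s1, s2, s3, s4, s5, s7}
|Sat(EF A[(¬b ∧ p) U ¬p])| = |{s0, s1, s2, s3, s4, s5, s7}| = 7.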